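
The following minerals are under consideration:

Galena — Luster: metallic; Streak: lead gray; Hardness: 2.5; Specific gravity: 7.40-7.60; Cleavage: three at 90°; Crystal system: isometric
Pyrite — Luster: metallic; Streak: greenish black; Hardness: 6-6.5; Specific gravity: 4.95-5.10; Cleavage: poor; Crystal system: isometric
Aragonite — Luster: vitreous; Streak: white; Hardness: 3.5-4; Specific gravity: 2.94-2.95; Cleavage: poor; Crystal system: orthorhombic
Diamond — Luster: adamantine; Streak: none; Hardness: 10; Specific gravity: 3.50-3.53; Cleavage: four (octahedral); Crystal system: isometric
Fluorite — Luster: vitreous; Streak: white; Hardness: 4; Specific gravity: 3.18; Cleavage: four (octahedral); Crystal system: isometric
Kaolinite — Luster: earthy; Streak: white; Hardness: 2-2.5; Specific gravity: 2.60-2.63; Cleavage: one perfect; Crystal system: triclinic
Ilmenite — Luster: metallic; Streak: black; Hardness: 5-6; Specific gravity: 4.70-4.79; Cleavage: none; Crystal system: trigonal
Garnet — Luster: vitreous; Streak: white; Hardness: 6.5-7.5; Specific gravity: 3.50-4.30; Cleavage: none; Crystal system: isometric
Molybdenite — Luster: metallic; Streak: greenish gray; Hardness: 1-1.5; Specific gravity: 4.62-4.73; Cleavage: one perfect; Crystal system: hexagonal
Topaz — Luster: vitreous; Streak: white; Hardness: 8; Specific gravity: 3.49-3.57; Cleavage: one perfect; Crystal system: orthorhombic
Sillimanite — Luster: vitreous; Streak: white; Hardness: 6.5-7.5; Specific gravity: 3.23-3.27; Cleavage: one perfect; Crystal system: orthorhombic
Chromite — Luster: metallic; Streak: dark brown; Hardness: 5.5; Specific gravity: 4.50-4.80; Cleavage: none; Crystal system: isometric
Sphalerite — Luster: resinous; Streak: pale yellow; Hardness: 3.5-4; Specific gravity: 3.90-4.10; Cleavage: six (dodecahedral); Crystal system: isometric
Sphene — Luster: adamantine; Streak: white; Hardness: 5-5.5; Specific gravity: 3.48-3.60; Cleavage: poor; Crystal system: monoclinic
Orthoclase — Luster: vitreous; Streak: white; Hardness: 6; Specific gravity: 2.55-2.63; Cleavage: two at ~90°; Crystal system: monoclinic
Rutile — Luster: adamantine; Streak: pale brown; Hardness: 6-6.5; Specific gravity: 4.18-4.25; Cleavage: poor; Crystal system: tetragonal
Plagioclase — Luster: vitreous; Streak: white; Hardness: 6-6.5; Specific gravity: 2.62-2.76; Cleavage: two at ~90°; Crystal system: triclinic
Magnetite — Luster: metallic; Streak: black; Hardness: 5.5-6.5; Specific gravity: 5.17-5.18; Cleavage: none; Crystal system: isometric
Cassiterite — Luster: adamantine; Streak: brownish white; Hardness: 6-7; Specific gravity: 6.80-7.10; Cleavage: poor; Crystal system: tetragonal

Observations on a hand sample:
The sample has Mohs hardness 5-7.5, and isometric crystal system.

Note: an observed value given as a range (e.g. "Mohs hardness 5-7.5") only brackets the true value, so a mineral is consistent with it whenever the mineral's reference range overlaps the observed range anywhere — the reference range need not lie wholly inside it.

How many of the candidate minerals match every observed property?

4

Mohs hardness 5-7.5 — leaves Pyrite, Ilmenite, Garnet, Sillimanite, Chromite, Sphene, Orthoclase, Rutile, Plagioclase, Magnetite, Cassiterite.
Isometric crystal system — leaves Pyrite, Garnet, Chromite, Magnetite.
Consistent with every observation: Chromite, Garnet, Magnetite, Pyrite.
That is 4 minerals.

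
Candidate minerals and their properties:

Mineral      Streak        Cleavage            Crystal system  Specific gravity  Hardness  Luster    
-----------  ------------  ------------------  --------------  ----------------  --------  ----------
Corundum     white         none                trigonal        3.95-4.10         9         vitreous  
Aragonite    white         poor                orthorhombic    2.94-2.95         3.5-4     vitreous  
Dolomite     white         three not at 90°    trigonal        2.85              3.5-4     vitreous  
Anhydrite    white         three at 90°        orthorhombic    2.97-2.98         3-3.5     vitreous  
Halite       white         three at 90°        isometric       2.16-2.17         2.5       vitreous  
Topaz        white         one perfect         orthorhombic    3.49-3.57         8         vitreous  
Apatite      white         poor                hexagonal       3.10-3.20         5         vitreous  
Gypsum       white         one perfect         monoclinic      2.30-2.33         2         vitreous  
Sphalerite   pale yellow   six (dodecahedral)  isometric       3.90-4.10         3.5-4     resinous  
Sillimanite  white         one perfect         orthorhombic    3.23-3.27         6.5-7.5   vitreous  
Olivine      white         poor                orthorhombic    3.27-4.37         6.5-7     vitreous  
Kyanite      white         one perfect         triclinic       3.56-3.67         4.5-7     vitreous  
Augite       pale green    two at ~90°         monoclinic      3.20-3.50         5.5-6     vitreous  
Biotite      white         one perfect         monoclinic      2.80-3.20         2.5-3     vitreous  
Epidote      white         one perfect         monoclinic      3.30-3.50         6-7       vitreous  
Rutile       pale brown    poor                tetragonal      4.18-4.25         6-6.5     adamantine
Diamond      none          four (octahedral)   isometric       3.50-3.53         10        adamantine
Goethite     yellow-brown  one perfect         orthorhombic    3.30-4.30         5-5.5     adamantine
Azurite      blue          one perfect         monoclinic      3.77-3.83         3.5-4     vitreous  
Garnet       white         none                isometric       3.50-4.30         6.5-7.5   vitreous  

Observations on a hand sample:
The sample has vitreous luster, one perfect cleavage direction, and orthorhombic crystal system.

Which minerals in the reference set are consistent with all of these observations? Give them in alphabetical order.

Sillimanite, Topaz

Vitreous luster is inconsistent with Sphalerite, Rutile, Diamond, Goethite.
One perfect cleavage direction: Topaz, Gypsum, Sillimanite, Kyanite, Biotite, Epidote, Azurite remain.
Orthorhombic crystal system: narrows the field to Topaz, Sillimanite.
Consistent with every observation: Sillimanite, Topaz.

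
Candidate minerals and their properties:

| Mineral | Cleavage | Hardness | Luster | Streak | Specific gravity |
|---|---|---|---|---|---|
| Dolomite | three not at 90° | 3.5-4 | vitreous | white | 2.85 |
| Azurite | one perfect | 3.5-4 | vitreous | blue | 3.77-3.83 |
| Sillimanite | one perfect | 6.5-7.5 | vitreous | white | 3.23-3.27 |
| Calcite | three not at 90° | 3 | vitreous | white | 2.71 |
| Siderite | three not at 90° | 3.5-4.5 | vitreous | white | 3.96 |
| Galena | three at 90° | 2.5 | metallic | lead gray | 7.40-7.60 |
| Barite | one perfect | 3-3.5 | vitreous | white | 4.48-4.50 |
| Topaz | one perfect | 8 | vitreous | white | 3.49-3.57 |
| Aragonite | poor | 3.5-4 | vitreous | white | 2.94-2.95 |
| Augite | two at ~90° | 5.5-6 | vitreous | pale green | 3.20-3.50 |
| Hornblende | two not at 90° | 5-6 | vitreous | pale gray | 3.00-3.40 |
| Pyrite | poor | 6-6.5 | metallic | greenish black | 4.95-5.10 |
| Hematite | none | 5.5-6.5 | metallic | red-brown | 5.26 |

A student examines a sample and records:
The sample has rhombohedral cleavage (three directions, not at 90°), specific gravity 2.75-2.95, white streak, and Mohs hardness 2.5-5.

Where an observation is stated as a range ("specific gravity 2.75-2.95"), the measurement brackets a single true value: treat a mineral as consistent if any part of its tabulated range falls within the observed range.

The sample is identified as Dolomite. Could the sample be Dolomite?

Rhombohedral cleavage (three directions, not at 90°) — fits Dolomite (cleavage three not at 90°).
Specific gravity 2.75-2.95 — fits Dolomite (SG 2.85).
White streak — fits Dolomite (white streak).
Mohs hardness 2.5-5 — fits Dolomite (hardness 3.5-4).
All observations are consistent with the tabulated values for Dolomite.

Consistent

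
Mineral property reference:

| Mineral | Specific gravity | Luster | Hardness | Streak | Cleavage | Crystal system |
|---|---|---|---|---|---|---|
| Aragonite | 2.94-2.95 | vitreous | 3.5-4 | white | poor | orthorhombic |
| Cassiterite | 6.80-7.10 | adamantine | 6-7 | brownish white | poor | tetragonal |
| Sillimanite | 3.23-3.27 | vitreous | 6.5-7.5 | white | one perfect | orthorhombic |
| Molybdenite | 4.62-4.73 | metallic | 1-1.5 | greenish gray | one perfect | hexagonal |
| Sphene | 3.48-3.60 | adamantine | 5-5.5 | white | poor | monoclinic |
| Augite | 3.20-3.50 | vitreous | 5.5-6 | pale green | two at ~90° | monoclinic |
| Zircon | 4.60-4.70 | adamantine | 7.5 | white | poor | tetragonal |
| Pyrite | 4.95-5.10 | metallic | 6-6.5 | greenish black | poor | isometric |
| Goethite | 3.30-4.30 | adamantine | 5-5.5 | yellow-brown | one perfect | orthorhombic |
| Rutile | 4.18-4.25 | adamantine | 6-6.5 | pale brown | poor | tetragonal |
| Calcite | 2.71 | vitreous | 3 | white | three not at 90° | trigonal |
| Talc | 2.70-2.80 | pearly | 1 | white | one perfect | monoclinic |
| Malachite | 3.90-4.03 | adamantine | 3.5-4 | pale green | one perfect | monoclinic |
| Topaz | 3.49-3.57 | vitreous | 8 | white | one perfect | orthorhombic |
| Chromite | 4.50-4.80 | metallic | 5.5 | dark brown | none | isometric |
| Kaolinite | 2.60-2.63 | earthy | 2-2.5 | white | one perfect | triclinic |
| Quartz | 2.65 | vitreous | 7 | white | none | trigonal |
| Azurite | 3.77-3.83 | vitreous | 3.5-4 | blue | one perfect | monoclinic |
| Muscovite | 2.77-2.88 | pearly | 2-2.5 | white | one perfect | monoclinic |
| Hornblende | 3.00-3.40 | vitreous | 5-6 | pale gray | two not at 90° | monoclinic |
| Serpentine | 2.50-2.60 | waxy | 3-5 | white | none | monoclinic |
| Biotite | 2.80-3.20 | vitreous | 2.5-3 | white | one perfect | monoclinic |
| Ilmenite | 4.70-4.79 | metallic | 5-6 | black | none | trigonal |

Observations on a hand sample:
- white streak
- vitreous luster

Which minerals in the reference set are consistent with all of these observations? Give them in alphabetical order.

Aragonite, Biotite, Calcite, Quartz, Sillimanite, Topaz

White streak: leaves Aragonite, Sillimanite, Sphene, Zircon, Calcite, Talc, Topaz, Kaolinite, Quartz, Muscovite, Serpentine, Biotite.
Vitreous luster is inconsistent with Sphene, Zircon, Talc, Kaolinite, Muscovite, Serpentine.
Remaining candidates: Aragonite, Biotite, Calcite, Quartz, Sillimanite, Topaz.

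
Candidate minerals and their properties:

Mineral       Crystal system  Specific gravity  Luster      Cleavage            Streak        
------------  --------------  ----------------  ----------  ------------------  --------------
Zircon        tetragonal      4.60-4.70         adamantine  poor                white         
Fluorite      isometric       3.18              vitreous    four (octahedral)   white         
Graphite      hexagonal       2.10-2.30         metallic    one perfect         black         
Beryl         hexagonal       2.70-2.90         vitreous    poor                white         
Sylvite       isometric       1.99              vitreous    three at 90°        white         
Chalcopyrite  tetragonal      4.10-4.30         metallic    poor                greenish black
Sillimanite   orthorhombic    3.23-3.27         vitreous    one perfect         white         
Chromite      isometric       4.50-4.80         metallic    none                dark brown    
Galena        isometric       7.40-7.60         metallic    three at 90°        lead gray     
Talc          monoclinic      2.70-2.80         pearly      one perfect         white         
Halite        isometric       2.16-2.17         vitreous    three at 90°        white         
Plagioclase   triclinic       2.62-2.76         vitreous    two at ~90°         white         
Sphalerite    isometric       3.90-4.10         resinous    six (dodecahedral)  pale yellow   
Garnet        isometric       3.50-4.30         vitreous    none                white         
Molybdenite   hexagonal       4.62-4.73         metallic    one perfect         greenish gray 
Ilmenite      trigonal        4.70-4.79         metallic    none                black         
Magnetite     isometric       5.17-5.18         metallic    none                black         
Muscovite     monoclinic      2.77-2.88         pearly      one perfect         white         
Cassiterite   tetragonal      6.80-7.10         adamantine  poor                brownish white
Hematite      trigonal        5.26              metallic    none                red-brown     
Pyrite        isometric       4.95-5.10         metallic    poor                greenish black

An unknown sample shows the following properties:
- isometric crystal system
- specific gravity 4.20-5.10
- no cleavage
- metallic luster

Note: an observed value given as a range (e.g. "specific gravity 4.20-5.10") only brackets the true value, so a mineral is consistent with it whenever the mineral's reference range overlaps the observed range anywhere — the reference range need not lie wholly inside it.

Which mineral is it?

Chromite

Isometric crystal system: only Fluorite, Sylvite, Chromite, Galena, Halite, Sphalerite, Garnet, Magnetite, Pyrite remain.
Specific gravity 4.20-5.10: only Chromite, Garnet, Pyrite remain.
No cleavage excludes Pyrite.
Metallic luster excludes Garnet.
The only mineral consistent with every observation is Chromite.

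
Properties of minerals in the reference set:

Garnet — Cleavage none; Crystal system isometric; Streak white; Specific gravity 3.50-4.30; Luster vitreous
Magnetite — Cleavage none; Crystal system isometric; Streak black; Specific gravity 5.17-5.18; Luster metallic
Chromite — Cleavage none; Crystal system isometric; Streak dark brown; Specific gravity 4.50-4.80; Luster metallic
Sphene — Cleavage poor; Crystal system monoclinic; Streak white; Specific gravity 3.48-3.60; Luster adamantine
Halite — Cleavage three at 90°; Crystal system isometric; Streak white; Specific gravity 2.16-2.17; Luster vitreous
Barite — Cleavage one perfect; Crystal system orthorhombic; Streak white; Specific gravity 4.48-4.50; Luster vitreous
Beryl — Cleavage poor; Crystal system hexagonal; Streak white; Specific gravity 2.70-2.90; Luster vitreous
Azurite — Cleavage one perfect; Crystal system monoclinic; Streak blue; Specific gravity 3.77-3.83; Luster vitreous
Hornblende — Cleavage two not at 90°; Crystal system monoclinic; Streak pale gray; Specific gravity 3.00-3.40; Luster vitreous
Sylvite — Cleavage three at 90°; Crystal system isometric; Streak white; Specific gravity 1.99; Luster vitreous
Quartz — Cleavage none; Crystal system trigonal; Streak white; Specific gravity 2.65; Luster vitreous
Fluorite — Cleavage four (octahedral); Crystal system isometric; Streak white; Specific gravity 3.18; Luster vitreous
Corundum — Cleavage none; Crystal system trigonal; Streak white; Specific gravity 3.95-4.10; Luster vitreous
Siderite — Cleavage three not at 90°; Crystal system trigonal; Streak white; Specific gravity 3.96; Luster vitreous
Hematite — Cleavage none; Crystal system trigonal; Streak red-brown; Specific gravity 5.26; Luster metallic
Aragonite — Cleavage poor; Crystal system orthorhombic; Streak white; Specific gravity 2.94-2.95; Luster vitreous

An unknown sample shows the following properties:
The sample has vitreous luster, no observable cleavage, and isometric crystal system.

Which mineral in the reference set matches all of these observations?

Vitreous luster rules out Magnetite, Chromite, Sphene, Hematite.
No observable cleavage — Garnet, Quartz, Corundum remain.
Isometric crystal system — narrows the field to Garnet.
Garnet is the sole remaining match.

Garnet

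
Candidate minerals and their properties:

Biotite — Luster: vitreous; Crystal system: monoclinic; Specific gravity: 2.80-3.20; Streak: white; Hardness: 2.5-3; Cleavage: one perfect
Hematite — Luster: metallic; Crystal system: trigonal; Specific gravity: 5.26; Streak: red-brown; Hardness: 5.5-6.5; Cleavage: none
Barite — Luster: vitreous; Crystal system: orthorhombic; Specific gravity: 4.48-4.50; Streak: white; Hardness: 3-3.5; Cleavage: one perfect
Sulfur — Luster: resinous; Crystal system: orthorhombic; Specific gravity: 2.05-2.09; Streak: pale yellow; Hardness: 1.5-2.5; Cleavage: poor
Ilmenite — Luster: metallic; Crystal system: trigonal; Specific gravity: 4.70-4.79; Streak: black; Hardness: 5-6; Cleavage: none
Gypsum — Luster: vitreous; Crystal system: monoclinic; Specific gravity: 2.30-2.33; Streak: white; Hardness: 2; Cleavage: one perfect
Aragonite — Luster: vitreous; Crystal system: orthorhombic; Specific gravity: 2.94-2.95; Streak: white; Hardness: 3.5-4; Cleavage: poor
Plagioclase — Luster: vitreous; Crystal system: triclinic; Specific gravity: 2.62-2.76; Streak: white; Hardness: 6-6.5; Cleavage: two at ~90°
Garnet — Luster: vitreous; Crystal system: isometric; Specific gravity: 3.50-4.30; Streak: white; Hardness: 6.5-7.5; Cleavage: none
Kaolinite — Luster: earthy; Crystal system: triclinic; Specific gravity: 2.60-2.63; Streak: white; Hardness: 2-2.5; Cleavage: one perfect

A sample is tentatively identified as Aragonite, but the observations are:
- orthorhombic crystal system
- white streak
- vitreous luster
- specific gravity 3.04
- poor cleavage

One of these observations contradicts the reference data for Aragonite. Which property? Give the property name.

Orthorhombic crystal system: Aragonite has orthorhombic system — consistent.
White streak: Aragonite has white streak — consistent.
Vitreous luster: Aragonite has vitreous luster — consistent.
Specific gravity 3.04: Aragonite has SG 2.94-2.95 — does not match.
Poor cleavage: Aragonite has cleavage poor — consistent.
The specific gravity is the one property that does not fit.

specific gravity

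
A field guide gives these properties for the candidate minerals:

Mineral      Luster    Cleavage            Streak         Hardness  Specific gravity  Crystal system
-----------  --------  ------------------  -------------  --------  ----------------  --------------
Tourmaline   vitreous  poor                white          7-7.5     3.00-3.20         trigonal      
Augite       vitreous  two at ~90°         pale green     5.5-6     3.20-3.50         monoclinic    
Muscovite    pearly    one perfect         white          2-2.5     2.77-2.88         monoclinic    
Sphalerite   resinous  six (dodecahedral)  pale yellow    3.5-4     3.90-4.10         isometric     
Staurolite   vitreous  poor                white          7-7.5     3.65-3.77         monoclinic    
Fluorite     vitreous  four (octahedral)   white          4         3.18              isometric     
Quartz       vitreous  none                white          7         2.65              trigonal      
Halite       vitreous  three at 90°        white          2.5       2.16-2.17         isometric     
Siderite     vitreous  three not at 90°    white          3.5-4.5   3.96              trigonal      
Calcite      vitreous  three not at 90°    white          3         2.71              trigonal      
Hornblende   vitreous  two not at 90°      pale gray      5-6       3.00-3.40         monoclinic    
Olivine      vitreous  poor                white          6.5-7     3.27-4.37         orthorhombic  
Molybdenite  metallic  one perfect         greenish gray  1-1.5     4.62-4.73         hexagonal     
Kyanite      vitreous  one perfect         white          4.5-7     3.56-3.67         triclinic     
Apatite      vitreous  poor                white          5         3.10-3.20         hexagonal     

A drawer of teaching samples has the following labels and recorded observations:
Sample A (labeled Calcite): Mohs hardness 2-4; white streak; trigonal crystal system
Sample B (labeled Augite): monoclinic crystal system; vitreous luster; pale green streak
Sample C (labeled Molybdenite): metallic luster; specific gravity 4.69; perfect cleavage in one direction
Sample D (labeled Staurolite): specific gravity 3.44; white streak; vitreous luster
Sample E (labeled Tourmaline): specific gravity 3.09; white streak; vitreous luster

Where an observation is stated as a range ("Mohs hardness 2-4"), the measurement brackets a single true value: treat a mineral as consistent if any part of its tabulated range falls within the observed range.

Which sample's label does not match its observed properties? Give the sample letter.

D

Sample A: nothing contradicts Calcite.
Sample B: nothing contradicts Augite.
Sample C: nothing contradicts Molybdenite.
Sample D: specific gravity 3.44 is outside the reference for Staurolite (SG 3.65-3.77) — mislabeled.
Sample E: nothing contradicts Tourmaline.
Sample D is the mislabeled one.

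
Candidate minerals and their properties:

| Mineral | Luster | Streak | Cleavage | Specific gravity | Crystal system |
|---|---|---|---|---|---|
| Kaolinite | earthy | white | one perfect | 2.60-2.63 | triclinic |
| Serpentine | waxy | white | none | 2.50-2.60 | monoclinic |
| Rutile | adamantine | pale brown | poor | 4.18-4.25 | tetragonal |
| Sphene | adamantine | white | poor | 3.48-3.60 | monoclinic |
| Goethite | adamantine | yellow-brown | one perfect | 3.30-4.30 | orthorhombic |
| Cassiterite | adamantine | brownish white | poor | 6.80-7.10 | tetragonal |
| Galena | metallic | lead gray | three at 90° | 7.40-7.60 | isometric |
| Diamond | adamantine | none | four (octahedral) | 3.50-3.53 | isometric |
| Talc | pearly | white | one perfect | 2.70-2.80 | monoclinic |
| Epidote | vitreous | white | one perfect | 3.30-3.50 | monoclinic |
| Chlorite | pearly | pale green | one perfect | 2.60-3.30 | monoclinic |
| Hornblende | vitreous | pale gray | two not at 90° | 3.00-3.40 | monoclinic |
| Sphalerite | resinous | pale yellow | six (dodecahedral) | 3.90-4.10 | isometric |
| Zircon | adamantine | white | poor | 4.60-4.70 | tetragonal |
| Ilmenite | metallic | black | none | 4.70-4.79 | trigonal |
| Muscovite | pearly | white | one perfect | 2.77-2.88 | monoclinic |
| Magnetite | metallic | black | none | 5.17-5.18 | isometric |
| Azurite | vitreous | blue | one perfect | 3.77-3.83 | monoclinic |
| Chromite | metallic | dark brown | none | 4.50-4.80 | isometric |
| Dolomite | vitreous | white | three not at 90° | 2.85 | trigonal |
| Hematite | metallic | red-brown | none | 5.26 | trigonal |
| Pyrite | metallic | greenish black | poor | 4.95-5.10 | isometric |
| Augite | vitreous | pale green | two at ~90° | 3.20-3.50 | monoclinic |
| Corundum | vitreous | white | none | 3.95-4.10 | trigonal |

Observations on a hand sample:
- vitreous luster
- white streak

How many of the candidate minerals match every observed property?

Vitreous luster: Epidote, Hornblende, Azurite, Dolomite, Augite, Corundum remain.
White streak rules out Hornblende, Azurite, Augite.
The minerals that satisfy all observations are Corundum, Dolomite, Epidote.
That is 3 minerals.

3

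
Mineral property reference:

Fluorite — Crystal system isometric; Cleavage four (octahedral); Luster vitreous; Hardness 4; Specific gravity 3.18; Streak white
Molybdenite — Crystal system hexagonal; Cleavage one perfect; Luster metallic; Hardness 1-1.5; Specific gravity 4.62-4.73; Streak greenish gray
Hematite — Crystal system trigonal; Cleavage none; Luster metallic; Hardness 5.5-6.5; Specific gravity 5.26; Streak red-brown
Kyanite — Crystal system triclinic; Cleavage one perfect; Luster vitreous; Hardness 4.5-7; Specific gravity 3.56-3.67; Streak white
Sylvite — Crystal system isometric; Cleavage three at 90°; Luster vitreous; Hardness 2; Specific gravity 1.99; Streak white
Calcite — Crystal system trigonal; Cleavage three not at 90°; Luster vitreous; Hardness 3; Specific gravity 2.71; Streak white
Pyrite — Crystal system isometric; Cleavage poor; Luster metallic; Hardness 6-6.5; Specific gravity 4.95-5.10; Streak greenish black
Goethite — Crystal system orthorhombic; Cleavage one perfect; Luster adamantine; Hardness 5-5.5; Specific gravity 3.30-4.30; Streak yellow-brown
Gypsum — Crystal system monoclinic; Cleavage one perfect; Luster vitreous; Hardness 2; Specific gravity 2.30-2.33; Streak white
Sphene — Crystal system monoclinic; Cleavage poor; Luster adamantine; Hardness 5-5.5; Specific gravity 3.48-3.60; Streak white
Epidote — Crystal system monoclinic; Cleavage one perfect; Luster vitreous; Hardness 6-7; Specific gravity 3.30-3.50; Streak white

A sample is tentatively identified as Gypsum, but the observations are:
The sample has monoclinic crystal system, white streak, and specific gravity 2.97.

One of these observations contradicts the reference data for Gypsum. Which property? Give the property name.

Monoclinic crystal system: Gypsum has monoclinic system — within range.
White streak: Gypsum has white streak — within range.
Specific gravity 2.97: Gypsum has SG 2.30-2.33 — inconsistent.
Only the specific gravity is inconsistent.

specific gravity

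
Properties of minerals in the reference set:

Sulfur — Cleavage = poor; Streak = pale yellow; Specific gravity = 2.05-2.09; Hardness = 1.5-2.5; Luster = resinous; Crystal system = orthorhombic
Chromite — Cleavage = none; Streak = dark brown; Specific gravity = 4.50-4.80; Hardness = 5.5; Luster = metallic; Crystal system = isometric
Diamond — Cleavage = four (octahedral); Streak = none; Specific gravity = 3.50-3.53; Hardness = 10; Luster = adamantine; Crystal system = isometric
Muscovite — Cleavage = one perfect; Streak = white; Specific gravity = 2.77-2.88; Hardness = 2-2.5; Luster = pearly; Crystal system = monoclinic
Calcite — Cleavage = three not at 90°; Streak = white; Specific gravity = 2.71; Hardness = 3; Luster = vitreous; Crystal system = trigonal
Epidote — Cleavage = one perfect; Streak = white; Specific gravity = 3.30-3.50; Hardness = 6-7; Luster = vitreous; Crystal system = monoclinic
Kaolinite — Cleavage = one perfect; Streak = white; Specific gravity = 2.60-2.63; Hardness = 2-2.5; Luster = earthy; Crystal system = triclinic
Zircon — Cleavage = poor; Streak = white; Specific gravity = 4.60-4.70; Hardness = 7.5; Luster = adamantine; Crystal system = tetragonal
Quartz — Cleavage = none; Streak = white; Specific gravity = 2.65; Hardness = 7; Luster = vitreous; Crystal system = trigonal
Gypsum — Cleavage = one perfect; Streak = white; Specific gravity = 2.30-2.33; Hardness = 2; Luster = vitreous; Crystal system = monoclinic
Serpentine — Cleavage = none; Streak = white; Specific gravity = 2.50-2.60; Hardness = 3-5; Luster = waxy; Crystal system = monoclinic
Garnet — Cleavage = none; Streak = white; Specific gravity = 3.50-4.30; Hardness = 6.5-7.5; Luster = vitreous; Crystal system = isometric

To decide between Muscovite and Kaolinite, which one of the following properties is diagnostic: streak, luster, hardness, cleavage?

Streak: both white — shared.
Luster: Muscovite pearly, Kaolinite earthy — these differ.
Hardness: both 2-2.5 — shared.
Cleavage: both one perfect — shared.
Of the listed properties, luster is the one that separates them.

luster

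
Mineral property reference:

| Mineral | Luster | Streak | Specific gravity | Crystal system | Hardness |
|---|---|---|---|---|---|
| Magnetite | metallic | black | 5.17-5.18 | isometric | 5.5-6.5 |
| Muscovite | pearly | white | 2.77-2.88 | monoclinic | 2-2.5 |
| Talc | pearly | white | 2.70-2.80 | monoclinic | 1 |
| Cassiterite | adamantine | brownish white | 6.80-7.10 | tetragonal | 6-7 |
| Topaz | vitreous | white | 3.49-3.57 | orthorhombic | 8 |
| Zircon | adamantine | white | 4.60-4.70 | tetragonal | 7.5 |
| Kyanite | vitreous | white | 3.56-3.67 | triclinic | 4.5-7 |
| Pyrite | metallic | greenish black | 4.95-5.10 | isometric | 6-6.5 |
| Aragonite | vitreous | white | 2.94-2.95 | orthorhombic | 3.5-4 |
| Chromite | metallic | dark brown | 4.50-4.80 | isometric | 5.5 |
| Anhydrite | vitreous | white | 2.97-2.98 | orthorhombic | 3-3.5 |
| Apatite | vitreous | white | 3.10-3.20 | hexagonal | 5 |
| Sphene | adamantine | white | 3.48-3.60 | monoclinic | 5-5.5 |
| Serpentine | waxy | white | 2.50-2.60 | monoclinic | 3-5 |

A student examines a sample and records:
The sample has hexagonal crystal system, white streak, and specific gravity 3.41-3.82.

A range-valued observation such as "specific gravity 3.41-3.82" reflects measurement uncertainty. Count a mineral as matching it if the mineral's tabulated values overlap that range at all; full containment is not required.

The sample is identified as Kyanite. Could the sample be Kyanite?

Hexagonal crystal system — Kyanite has triclinic system; which does not match.
White streak — consistent with Kyanite (white streak).
Specific gravity 3.41-3.82 — consistent with Kyanite (SG 3.56-3.67).
Kyanite is excluded by the crystal system.

Inconsistent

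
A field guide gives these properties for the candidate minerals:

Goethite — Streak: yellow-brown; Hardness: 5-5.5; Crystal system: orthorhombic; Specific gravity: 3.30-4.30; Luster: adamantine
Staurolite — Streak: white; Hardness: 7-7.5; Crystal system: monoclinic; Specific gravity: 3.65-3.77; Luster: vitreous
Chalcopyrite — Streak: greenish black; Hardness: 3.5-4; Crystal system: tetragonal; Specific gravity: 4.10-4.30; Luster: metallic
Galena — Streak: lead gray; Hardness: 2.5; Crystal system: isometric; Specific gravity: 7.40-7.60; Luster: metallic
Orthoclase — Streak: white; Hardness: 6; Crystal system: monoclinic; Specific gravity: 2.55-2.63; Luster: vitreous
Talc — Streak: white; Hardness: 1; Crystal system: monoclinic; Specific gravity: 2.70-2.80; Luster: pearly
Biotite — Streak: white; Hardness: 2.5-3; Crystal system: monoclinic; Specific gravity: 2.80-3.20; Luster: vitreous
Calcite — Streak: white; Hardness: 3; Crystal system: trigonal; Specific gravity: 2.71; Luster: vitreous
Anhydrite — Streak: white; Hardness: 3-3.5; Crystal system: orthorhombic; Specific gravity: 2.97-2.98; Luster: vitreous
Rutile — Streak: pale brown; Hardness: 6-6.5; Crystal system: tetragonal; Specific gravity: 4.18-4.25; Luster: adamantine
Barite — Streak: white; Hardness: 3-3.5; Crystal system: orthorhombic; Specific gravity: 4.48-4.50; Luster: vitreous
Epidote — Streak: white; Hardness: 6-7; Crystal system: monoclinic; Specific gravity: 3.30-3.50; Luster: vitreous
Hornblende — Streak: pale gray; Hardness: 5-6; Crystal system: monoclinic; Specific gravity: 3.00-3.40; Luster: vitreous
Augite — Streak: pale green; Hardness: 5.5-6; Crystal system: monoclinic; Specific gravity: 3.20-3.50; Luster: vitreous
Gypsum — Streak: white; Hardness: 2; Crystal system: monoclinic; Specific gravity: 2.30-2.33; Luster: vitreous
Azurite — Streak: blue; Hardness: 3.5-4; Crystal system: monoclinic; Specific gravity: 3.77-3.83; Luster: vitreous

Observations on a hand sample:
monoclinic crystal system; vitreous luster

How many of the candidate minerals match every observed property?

8

Monoclinic crystal system — leaves Staurolite, Orthoclase, Talc, Biotite, Epidote, Hornblende, Augite, Gypsum, Azurite.
Vitreous luster rules out Talc.
Remaining candidates: Augite, Azurite, Biotite, Epidote, Gypsum, Hornblende, Orthoclase, Staurolite.
That is 8 minerals.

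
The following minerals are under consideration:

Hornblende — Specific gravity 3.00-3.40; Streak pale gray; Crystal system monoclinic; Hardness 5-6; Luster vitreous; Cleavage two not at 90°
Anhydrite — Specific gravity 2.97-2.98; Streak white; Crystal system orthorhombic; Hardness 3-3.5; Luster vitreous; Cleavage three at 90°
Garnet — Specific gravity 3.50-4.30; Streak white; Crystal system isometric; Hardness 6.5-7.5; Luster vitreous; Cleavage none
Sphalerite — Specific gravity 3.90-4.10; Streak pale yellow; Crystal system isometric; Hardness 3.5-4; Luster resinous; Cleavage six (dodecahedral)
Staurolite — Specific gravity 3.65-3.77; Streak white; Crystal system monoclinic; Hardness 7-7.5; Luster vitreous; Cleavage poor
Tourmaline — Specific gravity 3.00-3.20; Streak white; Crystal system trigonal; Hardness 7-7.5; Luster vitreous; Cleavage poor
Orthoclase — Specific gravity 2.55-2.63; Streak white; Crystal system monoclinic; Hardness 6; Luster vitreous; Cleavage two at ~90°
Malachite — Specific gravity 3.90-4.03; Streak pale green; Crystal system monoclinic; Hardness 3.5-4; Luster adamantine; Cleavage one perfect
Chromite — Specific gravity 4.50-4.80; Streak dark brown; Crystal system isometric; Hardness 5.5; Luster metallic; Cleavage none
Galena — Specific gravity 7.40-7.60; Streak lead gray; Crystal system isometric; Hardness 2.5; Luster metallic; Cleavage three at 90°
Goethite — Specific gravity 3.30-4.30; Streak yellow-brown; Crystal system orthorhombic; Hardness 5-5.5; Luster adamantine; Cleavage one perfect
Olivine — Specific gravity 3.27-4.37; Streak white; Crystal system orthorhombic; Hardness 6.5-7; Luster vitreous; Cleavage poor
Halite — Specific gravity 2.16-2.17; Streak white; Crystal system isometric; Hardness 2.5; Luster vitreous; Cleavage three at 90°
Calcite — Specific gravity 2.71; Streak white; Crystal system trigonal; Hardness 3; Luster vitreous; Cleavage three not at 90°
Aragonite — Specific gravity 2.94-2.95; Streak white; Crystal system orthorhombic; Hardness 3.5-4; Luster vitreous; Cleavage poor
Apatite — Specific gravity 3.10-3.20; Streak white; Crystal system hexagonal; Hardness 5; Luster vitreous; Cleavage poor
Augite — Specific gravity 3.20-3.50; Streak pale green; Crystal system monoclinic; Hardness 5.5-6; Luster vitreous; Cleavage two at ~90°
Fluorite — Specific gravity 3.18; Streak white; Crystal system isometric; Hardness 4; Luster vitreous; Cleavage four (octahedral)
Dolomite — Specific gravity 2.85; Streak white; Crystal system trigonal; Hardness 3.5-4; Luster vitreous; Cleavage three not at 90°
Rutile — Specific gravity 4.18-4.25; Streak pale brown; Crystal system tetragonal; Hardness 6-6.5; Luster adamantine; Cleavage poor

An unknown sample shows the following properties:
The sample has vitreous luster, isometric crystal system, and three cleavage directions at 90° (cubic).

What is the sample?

Vitreous luster eliminates Sphalerite, Malachite, Chromite, Galena, Goethite, Rutile.
Isometric crystal system: leaves Garnet, Halite, Fluorite.
Three cleavage directions at 90° (cubic): only Halite remains.
Only Halite satisfies all observations.

Halite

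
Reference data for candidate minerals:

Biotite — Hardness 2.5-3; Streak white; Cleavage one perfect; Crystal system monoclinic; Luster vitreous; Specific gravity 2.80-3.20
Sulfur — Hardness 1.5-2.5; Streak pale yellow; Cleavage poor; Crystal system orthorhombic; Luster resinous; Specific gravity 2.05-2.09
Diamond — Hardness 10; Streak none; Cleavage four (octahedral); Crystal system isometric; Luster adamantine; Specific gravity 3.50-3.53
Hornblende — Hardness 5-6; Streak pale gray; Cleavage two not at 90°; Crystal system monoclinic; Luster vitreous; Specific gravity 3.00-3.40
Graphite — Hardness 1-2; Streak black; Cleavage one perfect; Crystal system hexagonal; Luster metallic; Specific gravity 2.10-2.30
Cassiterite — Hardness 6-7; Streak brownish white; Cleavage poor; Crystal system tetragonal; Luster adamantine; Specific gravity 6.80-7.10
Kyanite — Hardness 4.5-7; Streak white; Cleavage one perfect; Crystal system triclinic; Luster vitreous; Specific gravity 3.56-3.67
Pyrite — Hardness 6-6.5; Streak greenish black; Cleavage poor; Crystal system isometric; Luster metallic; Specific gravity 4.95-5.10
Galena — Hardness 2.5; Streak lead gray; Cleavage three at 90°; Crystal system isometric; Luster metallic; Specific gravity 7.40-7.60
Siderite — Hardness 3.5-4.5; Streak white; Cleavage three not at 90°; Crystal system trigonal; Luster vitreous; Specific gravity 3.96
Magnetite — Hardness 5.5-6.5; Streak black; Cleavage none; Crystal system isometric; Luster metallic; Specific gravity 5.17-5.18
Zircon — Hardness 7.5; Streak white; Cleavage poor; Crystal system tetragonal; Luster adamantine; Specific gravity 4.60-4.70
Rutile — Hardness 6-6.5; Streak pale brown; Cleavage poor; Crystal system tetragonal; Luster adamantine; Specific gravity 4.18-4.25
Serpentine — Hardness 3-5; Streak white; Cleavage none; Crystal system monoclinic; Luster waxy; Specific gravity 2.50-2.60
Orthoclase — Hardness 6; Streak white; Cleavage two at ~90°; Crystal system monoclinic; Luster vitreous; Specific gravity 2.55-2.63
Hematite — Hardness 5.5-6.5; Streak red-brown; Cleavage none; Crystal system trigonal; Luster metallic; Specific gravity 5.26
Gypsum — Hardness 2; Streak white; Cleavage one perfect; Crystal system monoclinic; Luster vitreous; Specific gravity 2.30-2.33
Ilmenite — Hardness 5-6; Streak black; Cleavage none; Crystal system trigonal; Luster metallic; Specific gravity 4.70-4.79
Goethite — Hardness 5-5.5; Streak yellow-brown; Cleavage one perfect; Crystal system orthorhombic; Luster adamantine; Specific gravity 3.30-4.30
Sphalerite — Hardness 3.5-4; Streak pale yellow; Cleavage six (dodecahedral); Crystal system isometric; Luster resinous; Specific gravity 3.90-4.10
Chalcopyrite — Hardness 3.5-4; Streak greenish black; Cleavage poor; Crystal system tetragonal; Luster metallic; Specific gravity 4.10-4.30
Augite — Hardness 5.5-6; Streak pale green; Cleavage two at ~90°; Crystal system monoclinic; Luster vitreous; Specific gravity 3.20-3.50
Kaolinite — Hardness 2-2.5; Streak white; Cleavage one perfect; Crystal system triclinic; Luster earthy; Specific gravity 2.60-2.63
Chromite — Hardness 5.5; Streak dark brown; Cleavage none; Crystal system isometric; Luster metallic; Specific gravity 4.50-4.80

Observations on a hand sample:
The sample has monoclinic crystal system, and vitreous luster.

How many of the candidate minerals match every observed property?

Monoclinic crystal system: only Biotite, Hornblende, Serpentine, Orthoclase, Gypsum, Augite remain.
Vitreous luster excludes Serpentine.
Remaining candidates: Augite, Biotite, Gypsum, Hornblende, Orthoclase.
That is 5 minerals.

5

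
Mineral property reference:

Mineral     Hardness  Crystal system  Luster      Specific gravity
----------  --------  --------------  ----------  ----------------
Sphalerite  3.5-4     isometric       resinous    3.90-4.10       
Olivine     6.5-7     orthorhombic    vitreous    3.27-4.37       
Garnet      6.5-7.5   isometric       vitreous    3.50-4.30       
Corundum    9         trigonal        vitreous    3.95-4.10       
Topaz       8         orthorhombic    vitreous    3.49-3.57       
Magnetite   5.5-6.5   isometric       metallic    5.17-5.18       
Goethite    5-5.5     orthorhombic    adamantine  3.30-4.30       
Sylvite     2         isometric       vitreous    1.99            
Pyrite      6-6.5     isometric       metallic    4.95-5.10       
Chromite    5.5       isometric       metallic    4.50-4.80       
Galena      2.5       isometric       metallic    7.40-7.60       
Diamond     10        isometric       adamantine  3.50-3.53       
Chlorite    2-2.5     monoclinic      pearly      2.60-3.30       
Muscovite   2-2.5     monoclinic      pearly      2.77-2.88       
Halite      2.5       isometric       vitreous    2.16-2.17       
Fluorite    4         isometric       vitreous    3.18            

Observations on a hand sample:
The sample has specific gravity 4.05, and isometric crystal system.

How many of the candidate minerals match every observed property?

Specific gravity 4.05 — narrows the field to Sphalerite, Olivine, Garnet, Corundum, Goethite.
Isometric crystal system — only Sphalerite, Garnet remain.
Remaining candidates: Garnet, Sphalerite.
That is 2 minerals.

2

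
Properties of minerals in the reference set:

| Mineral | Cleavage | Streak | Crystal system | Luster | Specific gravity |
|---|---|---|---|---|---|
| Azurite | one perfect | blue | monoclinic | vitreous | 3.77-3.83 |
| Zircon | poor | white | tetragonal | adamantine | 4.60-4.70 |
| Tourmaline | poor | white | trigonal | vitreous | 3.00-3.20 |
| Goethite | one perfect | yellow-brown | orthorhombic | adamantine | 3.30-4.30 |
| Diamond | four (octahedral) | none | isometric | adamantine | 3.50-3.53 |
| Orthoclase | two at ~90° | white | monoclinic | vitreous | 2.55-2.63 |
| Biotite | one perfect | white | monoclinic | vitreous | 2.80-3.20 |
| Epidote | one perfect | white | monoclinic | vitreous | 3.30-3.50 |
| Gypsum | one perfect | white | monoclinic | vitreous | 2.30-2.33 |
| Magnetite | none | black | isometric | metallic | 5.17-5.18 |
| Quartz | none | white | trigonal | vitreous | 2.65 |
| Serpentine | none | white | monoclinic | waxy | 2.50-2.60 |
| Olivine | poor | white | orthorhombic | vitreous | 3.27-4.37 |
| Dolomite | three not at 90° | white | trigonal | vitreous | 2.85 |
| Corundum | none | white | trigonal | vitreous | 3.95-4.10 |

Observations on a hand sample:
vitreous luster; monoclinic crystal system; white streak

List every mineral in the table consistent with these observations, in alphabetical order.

Vitreous luster eliminates Zircon, Goethite, Diamond, Magnetite, Serpentine.
Monoclinic crystal system eliminates Tourmaline, Quartz, Olivine, Dolomite, Corundum.
White streak is inconsistent with Azurite.
The minerals that satisfy all observations are Biotite, Epidote, Gypsum, Orthoclase.

Biotite, Epidote, Gypsum, Orthoclase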